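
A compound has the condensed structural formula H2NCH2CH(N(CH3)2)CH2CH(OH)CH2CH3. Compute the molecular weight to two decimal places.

160.26 g/mol

Atom tally by fragment:
  H2NCH2 → C:1 H:4 N:1
  CH(N(CH3)2) → C:3 H:7 N:1
  CH2 → C:1 H:2
  CH(OH) → C:1 H:2 O:1
  CH2 → C:1 H:2
  CH3 → C:1 H:3
Element totals:
  C: 8
  H: 20
  N: 2
  O: 1
Molecular formula: C8H20N2O.
  M = 8(12.011) + 20(1.008) + 2(14.007) + 15.999
    = 96.088 + 20.160 + 28.014 + 15.999 = 160.261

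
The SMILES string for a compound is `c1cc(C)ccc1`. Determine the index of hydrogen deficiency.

4

Atom tally by fragment:
  benzene ring core → C:6 H:6
  (− 1 ring H displaced by substituents)
  + CH3 → C:1 H:3
Element totals:
  C: 7
  H: 8
Molecular formula: C7H8.
DoU = (2C + 2 + N − H − X) / 2 = (2·7 + 2 + 0 − 8 − 0) / 2 = 4.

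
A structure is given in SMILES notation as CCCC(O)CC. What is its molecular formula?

Atom tally by fragment:
  CH3 → C:1 H:3
  CH2 → C:1 H:2
  CH2 → C:1 H:2
  CH(OH) → C:1 H:2 O:1
  CH2 → C:1 H:2
  CH3 → C:1 H:3
Element totals:
  C: 6
  H: 14
  O: 1

C6H14O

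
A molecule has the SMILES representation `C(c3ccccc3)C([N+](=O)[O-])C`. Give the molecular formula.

C9H11NO2

Atom tally by fragment:
  C6H5CH2 → C:7 H:7
  CH(NO2) → C:1 H:1 N:1 O:2
  CH3 → C:1 H:3
Element totals:
  C: 9
  H: 11
  N: 1
  O: 2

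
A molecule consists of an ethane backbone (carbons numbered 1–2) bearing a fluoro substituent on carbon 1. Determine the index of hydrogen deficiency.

0

Atom tally by fragment:
  FCH2 → C:1 H:2 F:1
  CH3 → C:1 H:3
Element totals:
  C: 2
  H: 5
  F: 1
Molecular formula: C2H5F.
DoU = (2C + 2 + N − H − X) / 2 = (2·2 + 2 + 0 − 5 − 1) / 2 = 0.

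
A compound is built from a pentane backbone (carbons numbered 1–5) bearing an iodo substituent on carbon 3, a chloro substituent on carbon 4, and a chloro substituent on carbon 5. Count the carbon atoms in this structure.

5

Atom tally by fragment:
  CH3 → C:1 H:3
  CH2 → C:1 H:2
  CH(I) → C:1 H:1 I:1
  CH(Cl) → C:1 H:1 Cl:1
  CH2Cl → C:1 H:2 Cl:1
Element totals:
  C: 5
  H: 9
  Cl: 2
  I: 1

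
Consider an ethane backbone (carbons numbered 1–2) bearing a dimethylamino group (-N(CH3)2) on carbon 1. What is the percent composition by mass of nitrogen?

19.15%

Atom tally by fragment:
  (CH3)2NCH2 → C:3 H:8 N:1
  CH3 → C:1 H:3
Element totals:
  C: 4
  H: 11
  N: 1
Molecular formula: C4H11N.
Molar mass = 73.139 g/mol.
Mass from N: 1 × 14.007 = 14.007 g/mol.
%N = 14.007 / 73.139 × 100 = 19.15%.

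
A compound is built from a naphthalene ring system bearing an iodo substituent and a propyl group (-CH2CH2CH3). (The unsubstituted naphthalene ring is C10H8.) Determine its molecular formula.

C13H13I

Atom tally by fragment:
  naphthalene ring system core → C:10 H:8
  (− 2 ring H displaced by substituents)
  + I → I:1
  + CH2CH2CH3 → C:3 H:7
Element totals:
  C: 13
  H: 13
  I: 1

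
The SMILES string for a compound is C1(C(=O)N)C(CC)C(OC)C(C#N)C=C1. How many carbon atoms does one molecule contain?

Atom tally by fragment:
  cyclohexene ring core → C:6 H:10
  (− 4 ring H displaced by substituents)
  + CONH2 → C:1 H:2 O:1 N:1
  + C2H5 → C:2 H:5
  + OCH3 → C:1 H:3 O:1
  + CN → C:1 N:1
Element totals:
  C: 11
  H: 16
  N: 2
  O: 2

11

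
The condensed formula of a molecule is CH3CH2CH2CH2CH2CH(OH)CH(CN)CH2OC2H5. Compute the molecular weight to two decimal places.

Atom tally by fragment:
  CH3 → C:1 H:3
  CH2 → C:1 H:2
  CH2 → C:1 H:2
  CH2 → C:1 H:2
  CH2 → C:1 H:2
  CH(OH) → C:1 H:2 O:1
  CH(CN) → C:2 H:1 N:1
  CH2OC2H5 → C:3 H:7 O:1
Element totals:
  C: 11
  H: 21
  N: 1
  O: 2
Molecular formula: C11H21NO2.
  M = 11(12.011) + 21(1.008) + 14.007 + 2(15.999)
    = 132.121 + 21.168 + 14.007 + 31.998 = 199.294

199.29 g/mol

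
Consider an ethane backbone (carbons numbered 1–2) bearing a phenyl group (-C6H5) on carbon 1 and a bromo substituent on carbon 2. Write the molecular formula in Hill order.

Atom tally by fragment:
  C6H5CH2 → C:7 H:7
  CH2Br → C:1 H:2 Br:1
Element totals:
  C: 8
  H: 9
  Br: 1

C8H9Br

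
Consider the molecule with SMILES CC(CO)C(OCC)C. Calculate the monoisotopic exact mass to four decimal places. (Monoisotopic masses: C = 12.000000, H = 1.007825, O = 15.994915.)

Atom tally by fragment:
  CH3 → C:1 H:3
  CH(CH2OH) → C:2 H:4 O:1
  CH(OC2H5) → C:3 H:6 O:1
  CH3 → C:1 H:3
Element totals:
  C: 7
  H: 16
  O: 2
Molecular formula: C7H16O2.
  M = 7(12.0) + 16(1.007825) + 2(15.994915)
    = 84.000000 + 16.125200 + 31.989830 = 132.115030

132.1150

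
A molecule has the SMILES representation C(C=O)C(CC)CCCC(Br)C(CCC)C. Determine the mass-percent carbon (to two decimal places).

Atom tally by fragment:
  OHCCH2 → C:2 H:3 O:1
  CH(C2H5) → C:3 H:6
  CH2 → C:1 H:2
  CH2 → C:1 H:2
  CH2 → C:1 H:2
  CH(Br) → C:1 H:1 Br:1
  CH(CH2CH2CH3) → C:4 H:8
  CH3 → C:1 H:3
Element totals:
  C: 14
  H: 27
  Br: 1
  O: 1
Molecular formula: C14H27BrO.
Molar mass = 291.273 g/mol.
Mass from C: 14 × 12.011 = 168.154 g/mol.
%C = 168.154 / 291.273 × 100 = 57.73%.

57.73%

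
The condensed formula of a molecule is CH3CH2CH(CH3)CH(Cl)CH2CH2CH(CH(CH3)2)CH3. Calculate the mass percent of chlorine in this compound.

Atom tally by fragment:
  CH3 → C:1 H:3
  CH2 → C:1 H:2
  CH(CH3) → C:2 H:4
  CH(Cl) → C:1 H:1 Cl:1
  CH2 → C:1 H:2
  CH2 → C:1 H:2
  CH(CH(CH3)2) → C:4 H:8
  CH3 → C:1 H:3
Element totals:
  C: 12
  H: 25
  Cl: 1
Molecular formula: C12H25Cl.
Molar mass = 204.782 g/mol.
Mass from Cl: 1 × 35.45 = 35.450 g/mol.
%Cl = 35.450 / 204.782 × 100 = 17.31%.

17.31%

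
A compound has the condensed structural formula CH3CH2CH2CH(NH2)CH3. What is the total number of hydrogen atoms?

Atom tally by fragment:
  CH3 → C:1 H:3
  CH2 → C:1 H:2
  CH2 → C:1 H:2
  CH(NH2) → C:1 H:3 N:1
  CH3 → C:1 H:3
Element totals:
  C: 5
  H: 13
  N: 1

13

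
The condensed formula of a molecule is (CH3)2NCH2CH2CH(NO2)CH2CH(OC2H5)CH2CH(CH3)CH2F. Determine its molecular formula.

C13H27FN2O3

Atom tally by fragment:
  (CH3)2NCH2 → C:3 H:8 N:1
  CH2 → C:1 H:2
  CH(NO2) → C:1 H:1 N:1 O:2
  CH2 → C:1 H:2
  CH(OC2H5) → C:3 H:6 O:1
  CH2 → C:1 H:2
  CH(CH3) → C:2 H:4
  CH2F → C:1 H:2 F:1
Element totals:
  C: 13
  H: 27
  F: 1
  N: 2
  O: 3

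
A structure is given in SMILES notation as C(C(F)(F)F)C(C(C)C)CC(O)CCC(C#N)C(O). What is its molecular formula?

Atom tally by fragment:
  F3CCH2 → C:2 H:2 F:3
  CH(CH(CH3)2) → C:4 H:8
  CH2 → C:1 H:2
  CH(OH) → C:1 H:2 O:1
  CH2 → C:1 H:2
  CH2 → C:1 H:2
  CH(CN) → C:2 H:1 N:1
  CH2OH → C:1 H:3 O:1
Element totals:
  C: 13
  H: 22
  F: 3
  N: 1
  O: 2

C13H22F3NO2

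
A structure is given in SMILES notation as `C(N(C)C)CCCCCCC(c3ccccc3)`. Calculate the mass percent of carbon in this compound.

Atom tally by fragment:
  (CH3)2NCH2 → C:3 H:8 N:1
  CH2 → C:1 H:2
  CH2 → C:1 H:2
  CH2 → C:1 H:2
  CH2 → C:1 H:2
  CH2 → C:1 H:2
  CH2 → C:1 H:2
  CH2C6H5 → C:7 H:7
Element totals:
  C: 16
  H: 27
  N: 1
Molecular formula: C16H27N.
Molar mass = 233.399 g/mol.
Mass from C: 16 × 12.011 = 192.176 g/mol.
%C = 192.176 / 233.399 × 100 = 82.34%.

82.34%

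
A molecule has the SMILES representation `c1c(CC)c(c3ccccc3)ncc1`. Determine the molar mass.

Atom tally by fragment:
  pyridine ring core → C:5 H:5 N:1
  (− 2 ring H displaced by substituents)
  + C2H5 → C:2 H:5
  + C6H5 → C:6 H:5
Element totals:
  C: 13
  H: 13
  N: 1
Molecular formula: C13H13N.
  M = 13(12.011) + 13(1.008) + 14.007
    = 156.143 + 13.104 + 14.007 = 183.254

183.25 g/mol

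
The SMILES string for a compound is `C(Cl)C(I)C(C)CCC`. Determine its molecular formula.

Atom tally by fragment:
  ClCH2 → C:1 H:2 Cl:1
  CH(I) → C:1 H:1 I:1
  CH(CH3) → C:2 H:4
  CH2 → C:1 H:2
  CH2 → C:1 H:2
  CH3 → C:1 H:3
Element totals:
  C: 7
  H: 14
  Cl: 1
  I: 1

C7H14ClI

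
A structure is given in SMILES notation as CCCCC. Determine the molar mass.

72.15 g/mol

Atom tally by fragment:
  CH3 → C:1 H:3
  CH2 → C:1 H:2
  CH2 → C:1 H:2
  CH2 → C:1 H:2
  CH3 → C:1 H:3
Element totals:
  C: 5
  H: 12
Molecular formula: C5H12.
  M = 5(12.011) + 12(1.008)
    = 60.055 + 12.096 = 72.151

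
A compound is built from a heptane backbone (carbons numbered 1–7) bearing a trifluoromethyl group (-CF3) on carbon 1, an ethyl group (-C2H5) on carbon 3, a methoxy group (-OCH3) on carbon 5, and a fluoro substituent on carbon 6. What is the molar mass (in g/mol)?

Atom tally by fragment:
  F3CCH2 → C:2 H:2 F:3
  CH2 → C:1 H:2
  CH(C2H5) → C:3 H:6
  CH2 → C:1 H:2
  CH(OCH3) → C:2 H:4 O:1
  CH(F) → C:1 H:1 F:1
  CH3 → C:1 H:3
Element totals:
  C: 11
  H: 20
  F: 4
  O: 1
Molecular formula: C11H20F4O.
  M = 11(12.011) + 20(1.008) + 4(18.998) + 15.999
    = 132.121 + 20.160 + 75.992 + 15.999 = 244.272

244.27 g/mol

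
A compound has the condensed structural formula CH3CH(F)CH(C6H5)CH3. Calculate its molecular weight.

Element totals:
  C: 10
  H: 13
  F: 1
Molecular formula: C10H13F.
  M = 10(12.011) + 13(1.008) + 18.998
    = 120.110 + 13.104 + 18.998 = 152.212

152.21 g/mol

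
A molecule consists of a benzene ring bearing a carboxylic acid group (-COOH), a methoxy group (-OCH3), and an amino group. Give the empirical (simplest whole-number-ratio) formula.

C8H9NO3

Atom tally by fragment:
  benzene ring core → C:6 H:6
  (− 3 ring H displaced by substituents)
  + COOH → C:1 H:1 O:2
  + OCH3 → C:1 H:3 O:1
  + NH2 → N:1 H:2
Element totals:
  C: 8
  H: 9
  N: 1
  O: 3
Molecular formula: C8H9NO3.
gcd of subscripts (8, 9, 1, 3) = 1, so the empirical formula equals the molecular formula.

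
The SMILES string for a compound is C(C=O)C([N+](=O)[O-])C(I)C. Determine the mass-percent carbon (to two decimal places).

Atom tally by fragment:
  OHCCH2 → C:2 H:3 O:1
  CH(NO2) → C:1 H:1 N:1 O:2
  CH(I) → C:1 H:1 I:1
  CH3 → C:1 H:3
Element totals:
  C: 5
  H: 8
  I: 1
  N: 1
  O: 3
Molecular formula: C5H8INO3.
Molar mass = 257.027 g/mol.
Mass from C: 5 × 12.011 = 60.055 g/mol.
%C = 60.055 / 257.027 × 100 = 23.37%.

23.37%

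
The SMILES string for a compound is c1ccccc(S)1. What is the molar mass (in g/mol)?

110.17 g/mol

Atom tally by fragment:
  benzene ring core → C:6 H:6
  (− 1 ring H displaced by substituents)
  + SH → S:1 H:1
Element totals:
  C: 6
  H: 6
  S: 1
Molecular formula: C6H6S.
  M = 6(12.011) + 6(1.008) + 32.06
    = 72.066 + 6.048 + 32.060 = 110.174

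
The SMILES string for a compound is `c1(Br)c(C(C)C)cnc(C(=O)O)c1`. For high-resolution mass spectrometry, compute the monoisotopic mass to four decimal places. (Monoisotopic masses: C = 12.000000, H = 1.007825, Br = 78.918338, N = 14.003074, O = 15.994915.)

242.9895

Atom tally by fragment:
  pyridine ring core → C:5 H:5 N:1
  (− 3 ring H displaced by substituents)
  + Br → Br:1
  + CH(CH3)2 → C:3 H:7
  + COOH → C:1 H:1 O:2
Element totals:
  C: 9
  H: 10
  Br: 1
  N: 1
  O: 2
Molecular formula: C9H10BrNO2.
  M = 9(12.0) + 10(1.007825) + 78.918338 + 14.003074 + 2(15.994915)
    = 108.000000 + 10.078250 + 78.918338 + 14.003074 + 31.989830 = 242.989492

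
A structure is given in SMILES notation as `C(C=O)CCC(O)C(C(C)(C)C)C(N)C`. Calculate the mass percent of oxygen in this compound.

Atom tally by fragment:
  OHCCH2 → C:2 H:3 O:1
  CH2 → C:1 H:2
  CH2 → C:1 H:2
  CH(OH) → C:1 H:2 O:1
  CH(C(CH3)3) → C:5 H:10
  CH(NH2) → C:1 H:3 N:1
  CH3 → C:1 H:3
Element totals:
  C: 12
  H: 25
  N: 1
  O: 2
Molecular formula: C12H25NO2.
Molar mass = 215.337 g/mol.
Mass from O: 2 × 15.999 = 31.998 g/mol.
%O = 31.998 / 215.337 × 100 = 14.86%.

14.86%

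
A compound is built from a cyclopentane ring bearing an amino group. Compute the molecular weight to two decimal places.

Atom tally by fragment:
  cyclopentane ring core → C:5 H:10
  (− 1 ring H displaced by substituents)
  + NH2 → N:1 H:2
Element totals:
  C: 5
  H: 11
  N: 1
Molecular formula: C5H11N.
  M = 5(12.011) + 11(1.008) + 14.007
    = 60.055 + 11.088 + 14.007 = 85.150

85.15 g/mol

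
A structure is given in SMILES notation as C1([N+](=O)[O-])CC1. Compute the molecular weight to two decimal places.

Atom tally by fragment:
  cyclopropane ring core → C:3 H:6
  (− 1 ring H displaced by substituents)
  + NO2 → N:1 O:2
Element totals:
  C: 3
  H: 5
  N: 1
  O: 2
Molecular formula: C3H5NO2.
  M = 3(12.011) + 5(1.008) + 14.007 + 2(15.999)
    = 36.033 + 5.040 + 14.007 + 31.998 = 87.078

87.08 g/mol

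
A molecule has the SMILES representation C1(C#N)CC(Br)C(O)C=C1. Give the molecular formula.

C7H8BrNO

Atom tally by fragment:
  cyclohexene ring core → C:6 H:10
  (− 3 ring H displaced by substituents)
  + CN → C:1 N:1
  + Br → Br:1
  + OH → O:1 H:1
Element totals:
  C: 7
  H: 8
  Br: 1
  N: 1
  O: 1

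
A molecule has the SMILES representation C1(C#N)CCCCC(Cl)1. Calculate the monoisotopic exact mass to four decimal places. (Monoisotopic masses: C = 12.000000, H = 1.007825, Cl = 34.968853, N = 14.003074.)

Atom tally by fragment:
  cyclohexane ring core → C:6 H:12
  (− 2 ring H displaced by substituents)
  + CN → C:1 N:1
  + Cl → Cl:1
Element totals:
  C: 7
  H: 10
  Cl: 1
  N: 1
Molecular formula: C7H10ClN.
  M = 7(12.0) + 10(1.007825) + 34.968853 + 14.003074
    = 84.000000 + 10.078250 + 34.968853 + 14.003074 = 143.050177

143.0502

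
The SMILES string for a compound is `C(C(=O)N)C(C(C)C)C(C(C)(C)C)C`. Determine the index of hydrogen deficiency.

1

Atom tally by fragment:
  H2NOCCH2 → C:2 H:4 O:1 N:1
  CH(CH(CH3)2) → C:4 H:8
  CH(C(CH3)3) → C:5 H:10
  CH3 → C:1 H:3
Element totals:
  C: 12
  H: 25
  N: 1
  O: 1
Molecular formula: C12H25NO.
DoU = (2C + 2 + N − H − X) / 2 = (2·12 + 2 + 1 − 25 − 0) / 2 = 1.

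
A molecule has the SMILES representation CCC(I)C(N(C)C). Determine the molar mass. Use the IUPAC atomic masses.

Atom tally by fragment:
  CH3 → C:1 H:3
  CH2 → C:1 H:2
  CH(I) → C:1 H:1 I:1
  CH2N(CH3)2 → C:3 H:8 N:1
Element totals:
  C: 6
  H: 14
  I: 1
  N: 1
Molecular formula: C6H14IN.
  M = 6(12.011) + 14(1.008) + 126.904 + 14.007
    = 72.066 + 14.112 + 126.904 + 14.007 = 227.089

227.09 g/mol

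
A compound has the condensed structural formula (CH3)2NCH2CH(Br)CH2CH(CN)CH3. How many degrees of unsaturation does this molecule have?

2

Element totals:
  C: 8
  H: 15
  Br: 1
  N: 2
Molecular formula: C8H15BrN2.
DoU = (2C + 2 + N − H − X) / 2 = (2·8 + 2 + 2 − 15 − 1) / 2 = 2.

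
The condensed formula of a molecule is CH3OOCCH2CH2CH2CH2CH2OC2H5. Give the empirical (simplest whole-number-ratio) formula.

C3H6O

Atom tally by fragment:
  CH3OOCCH2 → C:3 H:5 O:2
  CH2 → C:1 H:2
  CH2 → C:1 H:2
  CH2 → C:1 H:2
  CH2OC2H5 → C:3 H:7 O:1
Element totals:
  C: 9
  H: 18
  O: 3
Molecular formula: C9H18O3.
gcd of subscripts = 3; dividing each by 3:
  C: 9/3 = 3
  H: 18/3 = 6
  O: 3/3 = 1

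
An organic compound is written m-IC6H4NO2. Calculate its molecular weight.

249.01 g/mol

Atom tally by fragment:
  benzene ring core → C:6 H:6
  (− 2 ring H displaced by substituents)
  + I → I:1
  + NO2 → N:1 O:2
Element totals:
  C: 6
  H: 4
  I: 1
  N: 1
  O: 2
Molecular formula: C6H4INO2.
  M = 6(12.011) + 4(1.008) + 126.904 + 14.007 + 2(15.999)
    = 72.066 + 4.032 + 126.904 + 14.007 + 31.998 = 249.007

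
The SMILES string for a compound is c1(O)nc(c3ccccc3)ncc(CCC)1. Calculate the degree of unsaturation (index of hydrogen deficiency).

Atom tally by fragment:
  pyrimidine ring core → C:4 H:4 N:2
  (− 3 ring H displaced by substituents)
  + OH → O:1 H:1
  + C6H5 → C:6 H:5
  + CH2CH2CH3 → C:3 H:7
Element totals:
  C: 13
  H: 14
  N: 2
  O: 1
Molecular formula: C13H14N2O.
DoU = (2C + 2 + N − H − X) / 2 = (2·13 + 2 + 2 − 14 − 0) / 2 = 8.

8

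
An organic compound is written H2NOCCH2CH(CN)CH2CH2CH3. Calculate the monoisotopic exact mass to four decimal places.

140.0950

Atom tally by fragment:
  H2NOCCH2 → C:2 H:4 O:1 N:1
  CH(CN) → C:2 H:1 N:1
  CH2 → C:1 H:2
  CH2 → C:1 H:2
  CH3 → C:1 H:3
Element totals:
  C: 7
  H: 12
  N: 2
  O: 1
Molecular formula: C7H12N2O.
  M = 7(12.0) + 12(1.007825) + 2(14.003074) + 15.994915
    = 84.000000 + 12.093900 + 28.006148 + 15.994915 = 140.094963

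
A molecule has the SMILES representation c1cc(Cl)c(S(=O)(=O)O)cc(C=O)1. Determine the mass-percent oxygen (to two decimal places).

29.01%

Atom tally by fragment:
  benzene ring core → C:6 H:6
  (− 3 ring H displaced by substituents)
  + Cl → Cl:1
  + SO3H → S:1 O:3 H:1
  + CHO → C:1 H:1 O:1
Element totals:
  C: 7
  H: 5
  Cl: 1
  O: 4
  S: 1
Molecular formula: C7H5ClO4S.
Molar mass = 220.623 g/mol.
Mass from O: 4 × 15.999 = 63.996 g/mol.
%O = 63.996 / 220.623 × 100 = 29.01%.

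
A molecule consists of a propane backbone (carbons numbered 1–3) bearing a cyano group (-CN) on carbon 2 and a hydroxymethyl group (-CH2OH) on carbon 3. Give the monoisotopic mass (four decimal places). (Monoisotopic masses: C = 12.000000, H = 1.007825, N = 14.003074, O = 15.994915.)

Atom tally by fragment:
  CH3 → C:1 H:3
  CH(CN) → C:2 H:1 N:1
  CH2CH2OH → C:2 H:5 O:1
Element totals:
  C: 5
  H: 9
  N: 1
  O: 1
Molecular formula: C5H9NO.
  M = 5(12.0) + 9(1.007825) + 14.003074 + 15.994915
    = 60.000000 + 9.070425 + 14.003074 + 15.994915 = 99.068414

99.0684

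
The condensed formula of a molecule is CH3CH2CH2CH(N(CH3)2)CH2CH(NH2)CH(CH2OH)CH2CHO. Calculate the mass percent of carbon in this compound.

62.57%

Atom tally by fragment:
  CH3 → C:1 H:3
  CH2 → C:1 H:2
  CH2 → C:1 H:2
  CH(N(CH3)2) → C:3 H:7 N:1
  CH2 → C:1 H:2
  CH(NH2) → C:1 H:3 N:1
  CH(CH2OH) → C:2 H:4 O:1
  CH2CHO → C:2 H:3 O:1
Element totals:
  C: 12
  H: 26
  N: 2
  O: 2
Molecular formula: C12H26N2O2.
Molar mass = 230.352 g/mol.
Mass from C: 12 × 12.011 = 144.132 g/mol.
%C = 144.132 / 230.352 × 100 = 62.57%.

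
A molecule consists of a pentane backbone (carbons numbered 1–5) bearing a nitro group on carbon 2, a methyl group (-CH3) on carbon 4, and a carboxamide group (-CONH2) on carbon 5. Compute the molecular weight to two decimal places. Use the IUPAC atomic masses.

174.20 g/mol

Atom tally by fragment:
  CH3 → C:1 H:3
  CH(NO2) → C:1 H:1 N:1 O:2
  CH2 → C:1 H:2
  CH(CH3) → C:2 H:4
  CH2CONH2 → C:2 H:4 O:1 N:1
Element totals:
  C: 7
  H: 14
  N: 2
  O: 3
Molecular formula: C7H14N2O3.
  M = 7(12.011) + 14(1.008) + 2(14.007) + 3(15.999)
    = 84.077 + 14.112 + 28.014 + 47.997 = 174.200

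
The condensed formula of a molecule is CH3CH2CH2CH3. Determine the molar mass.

58.12 g/mol

Atom tally by fragment:
  CH3 → C:1 H:3
  CH2 → C:1 H:2
  CH2 → C:1 H:2
  CH3 → C:1 H:3
Element totals:
  C: 4
  H: 10
Molecular formula: C4H10.
  M = 4(12.011) + 10(1.008)
    = 48.044 + 10.080 = 58.124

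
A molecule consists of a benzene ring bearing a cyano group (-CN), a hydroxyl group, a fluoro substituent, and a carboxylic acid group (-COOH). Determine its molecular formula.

Atom tally by fragment:
  benzene ring core → C:6 H:6
  (− 4 ring H displaced by substituents)
  + CN → C:1 N:1
  + OH → O:1 H:1
  + F → F:1
  + COOH → C:1 H:1 O:2
Element totals:
  C: 8
  H: 4
  F: 1
  N: 1
  O: 3

C8H4FNO3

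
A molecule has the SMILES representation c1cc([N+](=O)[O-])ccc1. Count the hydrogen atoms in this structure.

5

Atom tally by fragment:
  benzene ring core → C:6 H:6
  (− 1 ring H displaced by substituents)
  + NO2 → N:1 O:2
Element totals:
  C: 6
  H: 5
  N: 1
  O: 2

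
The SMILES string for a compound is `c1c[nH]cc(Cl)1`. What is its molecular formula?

C4H4ClN

Atom tally by fragment:
  pyrrole ring core → C:4 H:5 N:1
  (− 1 ring H displaced by substituents)
  + Cl → Cl:1
Element totals:
  C: 4
  H: 4
  Cl: 1
  N: 1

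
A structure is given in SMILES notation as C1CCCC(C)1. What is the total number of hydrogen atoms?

12

Atom tally by fragment:
  cyclopentane ring core → C:5 H:10
  (− 1 ring H displaced by substituents)
  + CH3 → C:1 H:3
Element totals:
  C: 6
  H: 12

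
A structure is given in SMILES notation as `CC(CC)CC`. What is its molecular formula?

C6H14

Atom tally by fragment:
  CH3 → C:1 H:3
  CH(C2H5) → C:3 H:6
  CH2 → C:1 H:2
  CH3 → C:1 H:3
Element totals:
  C: 6
  H: 14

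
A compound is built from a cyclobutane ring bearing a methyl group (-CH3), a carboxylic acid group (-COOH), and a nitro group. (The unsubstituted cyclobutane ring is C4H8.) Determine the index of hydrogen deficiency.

3

Atom tally by fragment:
  cyclobutane ring core → C:4 H:8
  (− 3 ring H displaced by substituents)
  + CH3 → C:1 H:3
  + COOH → C:1 H:1 O:2
  + NO2 → N:1 O:2
Element totals:
  C: 6
  H: 9
  N: 1
  O: 4
Molecular formula: C6H9NO4.
DoU = (2C + 2 + N − H − X) / 2 = (2·6 + 2 + 1 − 9 − 0) / 2 = 3.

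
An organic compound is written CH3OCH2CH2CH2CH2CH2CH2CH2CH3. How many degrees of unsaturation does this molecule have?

Element totals:
  C: 9
  H: 20
  O: 1
Molecular formula: C9H20O.
DoU = (2C + 2 + N − H − X) / 2 = (2·9 + 2 + 0 − 20 − 0) / 2 = 0.

0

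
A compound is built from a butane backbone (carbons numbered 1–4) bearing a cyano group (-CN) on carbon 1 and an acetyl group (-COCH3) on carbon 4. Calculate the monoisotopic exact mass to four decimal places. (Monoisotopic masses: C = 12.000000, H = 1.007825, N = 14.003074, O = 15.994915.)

Atom tally by fragment:
  NCCH2 → C:2 H:2 N:1
  CH2 → C:1 H:2
  CH2 → C:1 H:2
  CH2COCH3 → C:3 H:5 O:1
Element totals:
  C: 7
  H: 11
  N: 1
  O: 1
Molecular formula: C7H11NO.
  M = 7(12.0) + 11(1.007825) + 14.003074 + 15.994915
    = 84.000000 + 11.086075 + 14.003074 + 15.994915 = 125.084064

125.0841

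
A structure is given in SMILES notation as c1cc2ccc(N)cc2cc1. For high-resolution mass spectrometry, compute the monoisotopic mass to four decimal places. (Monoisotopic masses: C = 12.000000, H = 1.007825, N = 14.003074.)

143.0735

Atom tally by fragment:
  naphthalene ring system core → C:10 H:8
  (− 1 ring H displaced by substituents)
  + NH2 → N:1 H:2
Element totals:
  C: 10
  H: 9
  N: 1
Molecular formula: C10H9N.
  M = 10(12.0) + 9(1.007825) + 14.003074
    = 120.000000 + 9.070425 + 14.003074 = 143.073499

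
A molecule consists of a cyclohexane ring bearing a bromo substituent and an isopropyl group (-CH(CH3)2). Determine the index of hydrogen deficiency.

1

Atom tally by fragment:
  cyclohexane ring core → C:6 H:12
  (− 2 ring H displaced by substituents)
  + Br → Br:1
  + CH(CH3)2 → C:3 H:7
Element totals:
  C: 9
  H: 17
  Br: 1
Molecular formula: C9H17Br.
DoU = (2C + 2 + N − H − X) / 2 = (2·9 + 2 + 0 − 17 − 1) / 2 = 1.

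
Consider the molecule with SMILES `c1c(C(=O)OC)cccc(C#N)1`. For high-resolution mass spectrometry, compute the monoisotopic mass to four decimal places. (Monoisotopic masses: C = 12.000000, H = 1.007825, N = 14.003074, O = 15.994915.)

Atom tally by fragment:
  benzene ring core → C:6 H:6
  (− 2 ring H displaced by substituents)
  + COOCH3 → C:2 H:3 O:2
  + CN → C:1 N:1
Element totals:
  C: 9
  H: 7
  N: 1
  O: 2
Molecular formula: C9H7NO2.
  M = 9(12.0) + 7(1.007825) + 14.003074 + 2(15.994915)
    = 108.000000 + 7.054775 + 14.003074 + 31.989830 = 161.047679

161.0477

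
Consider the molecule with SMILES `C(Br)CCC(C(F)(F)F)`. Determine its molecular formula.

Atom tally by fragment:
  BrCH2 → C:1 H:2 Br:1
  CH2 → C:1 H:2
  CH2 → C:1 H:2
  CH2CF3 → C:2 H:2 F:3
Element totals:
  C: 5
  H: 8
  Br: 1
  F: 3

C5H8BrF3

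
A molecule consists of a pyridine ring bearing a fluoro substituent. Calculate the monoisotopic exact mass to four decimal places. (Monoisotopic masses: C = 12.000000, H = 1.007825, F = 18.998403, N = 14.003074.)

Atom tally by fragment:
  pyridine ring core → C:5 H:5 N:1
  (− 1 ring H displaced by substituents)
  + F → F:1
Element totals:
  C: 5
  H: 4
  F: 1
  N: 1
Molecular formula: C5H4FN.
  M = 5(12.0) + 4(1.007825) + 18.998403 + 14.003074
    = 60.000000 + 4.031300 + 18.998403 + 14.003074 = 97.032777

97.0328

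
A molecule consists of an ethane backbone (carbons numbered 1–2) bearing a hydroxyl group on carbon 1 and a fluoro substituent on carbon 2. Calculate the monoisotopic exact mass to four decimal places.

Atom tally by fragment:
  HOCH2 → C:1 H:3 O:1
  CH2F → C:1 H:2 F:1
Element totals:
  C: 2
  H: 5
  F: 1
  O: 1
Molecular formula: C2H5FO.
  M = 2(12.0) + 5(1.007825) + 18.998403 + 15.994915
    = 24.000000 + 5.039125 + 18.998403 + 15.994915 = 64.032443

64.0324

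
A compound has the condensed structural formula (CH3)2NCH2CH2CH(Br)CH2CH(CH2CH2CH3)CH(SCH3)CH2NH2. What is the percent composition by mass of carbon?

Atom tally by fragment:
  (CH3)2NCH2 → C:3 H:8 N:1
  CH2 → C:1 H:2
  CH(Br) → C:1 H:1 Br:1
  CH2 → C:1 H:2
  CH(CH2CH2CH3) → C:4 H:8
  CH(SCH3) → C:2 H:4 S:1
  CH2NH2 → C:1 H:4 N:1
Element totals:
  C: 13
  H: 29
  Br: 1
  N: 2
  S: 1
Molecular formula: C13H29BrN2S.
Molar mass = 325.353 g/mol.
Mass from C: 13 × 12.011 = 156.143 g/mol.
%C = 156.143 / 325.353 × 100 = 47.99%.

47.99%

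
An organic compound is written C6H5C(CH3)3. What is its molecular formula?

C10H14

Element totals:
  C: 10
  H: 14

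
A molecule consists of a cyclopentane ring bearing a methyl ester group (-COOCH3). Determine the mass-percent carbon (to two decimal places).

Atom tally by fragment:
  cyclopentane ring core → C:5 H:10
  (− 1 ring H displaced by substituents)
  + COOCH3 → C:2 H:3 O:2
Element totals:
  C: 7
  H: 12
  O: 2
Molecular formula: C7H12O2.
Molar mass = 128.171 g/mol.
Mass from C: 7 × 12.011 = 84.077 g/mol.
%C = 84.077 / 128.171 × 100 = 65.60%.

65.60%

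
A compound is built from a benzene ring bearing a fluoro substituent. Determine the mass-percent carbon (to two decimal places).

Atom tally by fragment:
  benzene ring core → C:6 H:6
  (− 1 ring H displaced by substituents)
  + F → F:1
Element totals:
  C: 6
  H: 5
  F: 1
Molecular formula: C6H5F.
Molar mass = 96.104 g/mol.
Mass from C: 6 × 12.011 = 72.066 g/mol.
%C = 72.066 / 96.104 × 100 = 74.99%.

74.99%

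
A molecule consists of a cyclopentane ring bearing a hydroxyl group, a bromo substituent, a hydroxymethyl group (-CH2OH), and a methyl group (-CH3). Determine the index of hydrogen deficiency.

1

Atom tally by fragment:
  cyclopentane ring core → C:5 H:10
  (− 4 ring H displaced by substituents)
  + OH → O:1 H:1
  + Br → Br:1
  + CH2OH → C:1 H:3 O:1
  + CH3 → C:1 H:3
Element totals:
  C: 7
  H: 13
  Br: 1
  O: 2
Molecular formula: C7H13BrO2.
DoU = (2C + 2 + N − H − X) / 2 = (2·7 + 2 + 0 − 13 − 1) / 2 = 1.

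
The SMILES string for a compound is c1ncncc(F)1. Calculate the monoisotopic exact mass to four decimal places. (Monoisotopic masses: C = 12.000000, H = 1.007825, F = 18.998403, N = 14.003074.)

98.0280

Atom tally by fragment:
  pyrimidine ring core → C:4 H:4 N:2
  (− 1 ring H displaced by substituents)
  + F → F:1
Element totals:
  C: 4
  H: 3
  F: 1
  N: 2
Molecular formula: C4H3FN2.
  M = 4(12.0) + 3(1.007825) + 18.998403 + 2(14.003074)
    = 48.000000 + 3.023475 + 18.998403 + 28.006148 = 98.028026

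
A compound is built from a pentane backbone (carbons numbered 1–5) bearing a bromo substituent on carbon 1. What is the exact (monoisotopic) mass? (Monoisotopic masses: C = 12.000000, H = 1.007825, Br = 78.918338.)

Atom tally by fragment:
  BrCH2 → C:1 H:2 Br:1
  CH2 → C:1 H:2
  CH2 → C:1 H:2
  CH2 → C:1 H:2
  CH3 → C:1 H:3
Element totals:
  C: 5
  H: 11
  Br: 1
Molecular formula: C5H11Br.
  M = 5(12.0) + 11(1.007825) + 78.918338
    = 60.000000 + 11.086075 + 78.918338 = 150.004413

150.0044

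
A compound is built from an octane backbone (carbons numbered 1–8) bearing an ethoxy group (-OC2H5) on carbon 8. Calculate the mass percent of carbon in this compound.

Atom tally by fragment:
  CH3 → C:1 H:3
  CH2 → C:1 H:2
  CH2 → C:1 H:2
  CH2 → C:1 H:2
  CH2 → C:1 H:2
  CH2 → C:1 H:2
  CH2 → C:1 H:2
  CH2OC2H5 → C:3 H:7 O:1
Element totals:
  C: 10
  H: 22
  O: 1
Molecular formula: C10H22O.
Molar mass = 158.285 g/mol.
Mass from C: 10 × 12.011 = 120.110 g/mol.
%C = 120.110 / 158.285 × 100 = 75.88%.

75.88%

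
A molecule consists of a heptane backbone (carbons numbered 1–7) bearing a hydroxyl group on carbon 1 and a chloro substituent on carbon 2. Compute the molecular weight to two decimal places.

150.65 g/mol

Atom tally by fragment:
  HOCH2 → C:1 H:3 O:1
  CH(Cl) → C:1 H:1 Cl:1
  CH2 → C:1 H:2
  CH2 → C:1 H:2
  CH2 → C:1 H:2
  CH2 → C:1 H:2
  CH3 → C:1 H:3
Element totals:
  C: 7
  H: 15
  Cl: 1
  O: 1
Molecular formula: C7H15ClO.
  M = 7(12.011) + 15(1.008) + 35.45 + 15.999
    = 84.077 + 15.120 + 35.450 + 15.999 = 150.646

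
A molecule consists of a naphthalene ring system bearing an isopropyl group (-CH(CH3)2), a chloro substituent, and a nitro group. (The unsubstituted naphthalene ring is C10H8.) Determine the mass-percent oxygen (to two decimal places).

12.81%

Atom tally by fragment:
  naphthalene ring system core → C:10 H:8
  (− 3 ring H displaced by substituents)
  + CH(CH3)2 → C:3 H:7
  + Cl → Cl:1
  + NO2 → N:1 O:2
Element totals:
  C: 13
  H: 12
  Cl: 1
  N: 1
  O: 2
Molecular formula: C13H12ClNO2.
Molar mass = 249.694 g/mol.
Mass from O: 2 × 15.999 = 31.998 g/mol.
%O = 31.998 / 249.694 × 100 = 12.81%.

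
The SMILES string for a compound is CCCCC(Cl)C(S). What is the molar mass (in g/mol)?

Atom tally by fragment:
  CH3 → C:1 H:3
  CH2 → C:1 H:2
  CH2 → C:1 H:2
  CH2 → C:1 H:2
  CH(Cl) → C:1 H:1 Cl:1
  CH2SH → C:1 H:3 S:1
Element totals:
  C: 6
  H: 13
  Cl: 1
  S: 1
Molecular formula: C6H13ClS.
  M = 6(12.011) + 13(1.008) + 35.45 + 32.06
    = 72.066 + 13.104 + 35.450 + 32.060 = 152.680

152.68 g/mol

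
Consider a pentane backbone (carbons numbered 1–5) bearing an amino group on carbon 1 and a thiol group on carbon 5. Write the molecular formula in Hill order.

Atom tally by fragment:
  H2NCH2 → C:1 H:4 N:1
  CH2 → C:1 H:2
  CH2 → C:1 H:2
  CH2 → C:1 H:2
  CH2SH → C:1 H:3 S:1
Element totals:
  C: 5
  H: 13
  N: 1
  S: 1

C5H13NS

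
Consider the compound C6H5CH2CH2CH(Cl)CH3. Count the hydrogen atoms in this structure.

Element totals:
  C: 10
  H: 13
  Cl: 1

13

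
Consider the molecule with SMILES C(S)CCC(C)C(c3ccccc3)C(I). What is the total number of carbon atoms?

13

Atom tally by fragment:
  HSCH2 → C:1 H:3 S:1
  CH2 → C:1 H:2
  CH2 → C:1 H:2
  CH(CH3) → C:2 H:4
  CH(C6H5) → C:7 H:6
  CH2I → C:1 H:2 I:1
Element totals:
  C: 13
  H: 19
  I: 1
  S: 1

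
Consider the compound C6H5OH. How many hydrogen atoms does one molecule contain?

6

Element totals:
  C: 6
  H: 6
  O: 1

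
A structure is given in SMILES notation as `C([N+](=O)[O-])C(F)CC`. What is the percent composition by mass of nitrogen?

11.57%

Atom tally by fragment:
  O2NCH2 → C:1 H:2 N:1 O:2
  CH(F) → C:1 H:1 F:1
  CH2 → C:1 H:2
  CH3 → C:1 H:3
Element totals:
  C: 4
  H: 8
  F: 1
  N: 1
  O: 2
Molecular formula: C4H8FNO2.
Molar mass = 121.111 g/mol.
Mass from N: 1 × 14.007 = 14.007 g/mol.
%N = 14.007 / 121.111 × 100 = 11.57%.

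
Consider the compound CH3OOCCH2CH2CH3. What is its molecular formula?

C5H10O2

Atom tally by fragment:
  CH3OOCCH2 → C:3 H:5 O:2
  CH2 → C:1 H:2
  CH3 → C:1 H:3
Element totals:
  C: 5
  H: 10
  O: 2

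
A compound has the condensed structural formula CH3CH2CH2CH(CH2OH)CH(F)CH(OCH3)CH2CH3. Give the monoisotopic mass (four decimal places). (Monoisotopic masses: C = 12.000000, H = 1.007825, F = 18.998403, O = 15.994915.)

Atom tally by fragment:
  CH3 → C:1 H:3
  CH2 → C:1 H:2
  CH2 → C:1 H:2
  CH(CH2OH) → C:2 H:4 O:1
  CH(F) → C:1 H:1 F:1
  CH(OCH3) → C:2 H:4 O:1
  CH2 → C:1 H:2
  CH3 → C:1 H:3
Element totals:
  C: 10
  H: 21
  F: 1
  O: 2
Molecular formula: C10H21FO2.
  M = 10(12.0) + 21(1.007825) + 18.998403 + 2(15.994915)
    = 120.000000 + 21.164325 + 18.998403 + 31.989830 = 192.152558

192.1526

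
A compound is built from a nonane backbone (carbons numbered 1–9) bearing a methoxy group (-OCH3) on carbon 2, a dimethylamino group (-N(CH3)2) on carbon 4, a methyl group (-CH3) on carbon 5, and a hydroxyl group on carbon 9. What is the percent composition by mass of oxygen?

Atom tally by fragment:
  CH3 → C:1 H:3
  CH(OCH3) → C:2 H:4 O:1
  CH2 → C:1 H:2
  CH(N(CH3)2) → C:3 H:7 N:1
  CH(CH3) → C:2 H:4
  CH2 → C:1 H:2
  CH2 → C:1 H:2
  CH2 → C:1 H:2
  CH2OH → C:1 H:3 O:1
Element totals:
  C: 13
  H: 29
  N: 1
  O: 2
Molecular formula: C13H29NO2.
Molar mass = 231.380 g/mol.
Mass from O: 2 × 15.999 = 31.998 g/mol.
%O = 31.998 / 231.380 × 100 = 13.83%.

13.83%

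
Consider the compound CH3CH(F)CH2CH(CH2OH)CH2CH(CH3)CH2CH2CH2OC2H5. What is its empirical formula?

Element totals:
  C: 13
  H: 27
  F: 1
  O: 2
Molecular formula: C13H27FO2.
gcd of subscripts (13, 1, 27, 2) = 1, so the empirical formula equals the molecular formula.

C13H27FO2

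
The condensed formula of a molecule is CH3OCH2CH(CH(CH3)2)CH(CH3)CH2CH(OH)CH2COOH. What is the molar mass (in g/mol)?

232.32 g/mol

Element totals:
  C: 12
  H: 24
  O: 4
Molecular formula: C12H24O4.
  M = 12(12.011) + 24(1.008) + 4(15.999)
    = 144.132 + 24.192 + 63.996 = 232.320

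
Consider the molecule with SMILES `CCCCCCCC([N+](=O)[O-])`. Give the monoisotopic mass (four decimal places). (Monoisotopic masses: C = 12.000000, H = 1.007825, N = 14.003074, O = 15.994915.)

159.1259

Atom tally by fragment:
  CH3 → C:1 H:3
  CH2 → C:1 H:2
  CH2 → C:1 H:2
  CH2 → C:1 H:2
  CH2 → C:1 H:2
  CH2 → C:1 H:2
  CH2 → C:1 H:2
  CH2NO2 → C:1 H:2 N:1 O:2
Element totals:
  C: 8
  H: 17
  N: 1
  O: 2
Molecular formula: C8H17NO2.
  M = 8(12.0) + 17(1.007825) + 14.003074 + 2(15.994915)
    = 96.000000 + 17.133025 + 14.003074 + 31.989830 = 159.125929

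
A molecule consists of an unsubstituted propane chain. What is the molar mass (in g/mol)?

44.10 g/mol

Atom tally by fragment:
  CH3 → C:1 H:3
  CH2 → C:1 H:2
  CH3 → C:1 H:3
Element totals:
  C: 3
  H: 8
Molecular formula: C3H8.
  M = 3(12.011) + 8(1.008)
    = 36.033 + 8.064 = 44.097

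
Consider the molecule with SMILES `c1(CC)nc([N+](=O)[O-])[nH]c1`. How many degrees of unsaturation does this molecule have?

4

Atom tally by fragment:
  imidazole ring core → C:3 H:4 N:2
  (− 2 ring H displaced by substituents)
  + C2H5 → C:2 H:5
  + NO2 → N:1 O:2
Element totals:
  C: 5
  H: 7
  N: 3
  O: 2
Molecular formula: C5H7N3O2.
DoU = (2C + 2 + N − H − X) / 2 = (2·5 + 2 + 3 − 7 − 0) / 2 = 4.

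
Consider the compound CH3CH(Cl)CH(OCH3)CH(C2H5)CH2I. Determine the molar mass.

Element totals:
  C: 8
  H: 16
  Cl: 1
  I: 1
  O: 1
Molecular formula: C8H16ClIO.
  M = 8(12.011) + 16(1.008) + 35.45 + 126.904 + 15.999
    = 96.088 + 16.128 + 35.450 + 126.904 + 15.999 = 290.569

290.57 g/mol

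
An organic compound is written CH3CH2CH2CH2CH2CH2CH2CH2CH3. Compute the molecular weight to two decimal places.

128.26 g/mol

Element totals:
  C: 9
  H: 20
Molecular formula: C9H20.
  M = 9(12.011) + 20(1.008)
    = 108.099 + 20.160 = 128.259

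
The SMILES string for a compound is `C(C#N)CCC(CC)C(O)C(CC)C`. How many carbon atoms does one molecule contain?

Atom tally by fragment:
  NCCH2 → C:2 H:2 N:1
  CH2 → C:1 H:2
  CH2 → C:1 H:2
  CH(C2H5) → C:3 H:6
  CH(OH) → C:1 H:2 O:1
  CH(C2H5) → C:3 H:6
  CH3 → C:1 H:3
Element totals:
  C: 12
  H: 23
  N: 1
  O: 1

12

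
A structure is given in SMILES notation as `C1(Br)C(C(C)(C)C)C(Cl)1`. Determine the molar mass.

Atom tally by fragment:
  cyclopropane ring core → C:3 H:6
  (− 3 ring H displaced by substituents)
  + Br → Br:1
  + C(CH3)3 → C:4 H:9
  + Cl → Cl:1
Element totals:
  C: 7
  H: 12
  Br: 1
  Cl: 1
Molecular formula: C7H12BrCl.
  M = 7(12.011) + 12(1.008) + 79.904 + 35.45
    = 84.077 + 12.096 + 79.904 + 35.450 = 211.527

211.53 g/mol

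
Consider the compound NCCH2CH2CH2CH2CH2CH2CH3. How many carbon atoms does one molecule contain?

Element totals:
  C: 8
  H: 15
  N: 1

8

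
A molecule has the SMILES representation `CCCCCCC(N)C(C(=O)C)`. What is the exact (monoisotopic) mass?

171.1623

Atom tally by fragment:
  CH3 → C:1 H:3
  CH2 → C:1 H:2
  CH2 → C:1 H:2
  CH2 → C:1 H:2
  CH2 → C:1 H:2
  CH2 → C:1 H:2
  CH(NH2) → C:1 H:3 N:1
  CH2COCH3 → C:3 H:5 O:1
Element totals:
  C: 10
  H: 21
  N: 1
  O: 1
Molecular formula: C10H21NO.
  M = 10(12.0) + 21(1.007825) + 14.003074 + 15.994915
    = 120.000000 + 21.164325 + 14.003074 + 15.994915 = 171.162314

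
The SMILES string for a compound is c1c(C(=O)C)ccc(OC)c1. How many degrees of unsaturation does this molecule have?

5

Atom tally by fragment:
  benzene ring core → C:6 H:6
  (− 2 ring H displaced by substituents)
  + COCH3 → C:2 H:3 O:1
  + OCH3 → C:1 H:3 O:1
Element totals:
  C: 9
  H: 10
  O: 2
Molecular formula: C9H10O2.
DoU = (2C + 2 + N − H − X) / 2 = (2·9 + 2 + 0 − 10 − 0) / 2 = 5.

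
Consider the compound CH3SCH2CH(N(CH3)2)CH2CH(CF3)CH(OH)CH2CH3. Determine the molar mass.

Element totals:
  C: 11
  H: 22
  F: 3
  N: 1
  O: 1
  S: 1
Molecular formula: C11H22F3NOS.
  M = 11(12.011) + 22(1.008) + 3(18.998) + 14.007 + 15.999 + 32.06
    = 132.121 + 22.176 + 56.994 + 14.007 + 15.999 + 32.060 = 273.357

273.36 g/mol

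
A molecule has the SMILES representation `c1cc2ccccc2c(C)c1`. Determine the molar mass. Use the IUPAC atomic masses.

142.20 g/mol

Atom tally by fragment:
  naphthalene ring system core → C:10 H:8
  (− 1 ring H displaced by substituents)
  + CH3 → C:1 H:3
Element totals:
  C: 11
  H: 10
Molecular formula: C11H10.
  M = 11(12.011) + 10(1.008)
    = 132.121 + 10.080 = 142.201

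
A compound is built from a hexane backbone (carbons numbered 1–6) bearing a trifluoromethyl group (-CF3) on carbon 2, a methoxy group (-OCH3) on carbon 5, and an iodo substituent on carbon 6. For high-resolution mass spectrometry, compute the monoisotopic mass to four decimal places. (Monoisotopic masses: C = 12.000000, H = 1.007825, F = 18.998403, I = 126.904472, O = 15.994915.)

310.0041

Atom tally by fragment:
  CH3 → C:1 H:3
  CH(CF3) → C:2 H:1 F:3
  CH2 → C:1 H:2
  CH2 → C:1 H:2
  CH(OCH3) → C:2 H:4 O:1
  CH2I → C:1 H:2 I:1
Element totals:
  C: 8
  H: 14
  F: 3
  I: 1
  O: 1
Molecular formula: C8H14F3IO.
  M = 8(12.0) + 14(1.007825) + 3(18.998403) + 126.904472 + 15.994915
    = 96.000000 + 14.109550 + 56.995209 + 126.904472 + 15.994915 = 310.004146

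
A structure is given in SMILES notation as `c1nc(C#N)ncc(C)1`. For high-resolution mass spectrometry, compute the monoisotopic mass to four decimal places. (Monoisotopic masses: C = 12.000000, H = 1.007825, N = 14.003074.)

119.0483

Atom tally by fragment:
  pyrimidine ring core → C:4 H:4 N:2
  (− 2 ring H displaced by substituents)
  + CN → C:1 N:1
  + CH3 → C:1 H:3
Element totals:
  C: 6
  H: 5
  N: 3
Molecular formula: C6H5N3.
  M = 6(12.0) + 5(1.007825) + 3(14.003074)
    = 72.000000 + 5.039125 + 42.009222 = 119.048347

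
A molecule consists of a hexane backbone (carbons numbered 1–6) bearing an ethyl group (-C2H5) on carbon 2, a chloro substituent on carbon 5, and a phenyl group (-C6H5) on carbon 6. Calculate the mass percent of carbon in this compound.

74.81%

Atom tally by fragment:
  CH3 → C:1 H:3
  CH(C2H5) → C:3 H:6
  CH2 → C:1 H:2
  CH2 → C:1 H:2
  CH(Cl) → C:1 H:1 Cl:1
  CH2C6H5 → C:7 H:7
Element totals:
  C: 14
  H: 21
  Cl: 1
Molecular formula: C14H21Cl.
Molar mass = 224.772 g/mol.
Mass from C: 14 × 12.011 = 168.154 g/mol.
%C = 168.154 / 224.772 × 100 = 74.81%.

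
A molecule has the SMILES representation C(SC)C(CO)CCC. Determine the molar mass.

148.26 g/mol

Atom tally by fragment:
  CH3SCH2 → C:2 H:5 S:1
  CH(CH2OH) → C:2 H:4 O:1
  CH2 → C:1 H:2
  CH2 → C:1 H:2
  CH3 → C:1 H:3
Element totals:
  C: 7
  H: 16
  O: 1
  S: 1
Molecular formula: C7H16OS.
  M = 7(12.011) + 16(1.008) + 15.999 + 32.06
    = 84.077 + 16.128 + 15.999 + 32.060 = 148.264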